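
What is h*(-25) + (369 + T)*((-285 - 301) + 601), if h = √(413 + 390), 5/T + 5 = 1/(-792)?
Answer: 21864735/3961 - 25*√803 ≈ 4811.6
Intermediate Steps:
T = -3960/3961 (T = 5/(-5 + 1/(-792)) = 5/(-5 - 1/792) = 5/(-3961/792) = 5*(-792/3961) = -3960/3961 ≈ -0.99975)
h = √803 ≈ 28.337
h*(-25) + (369 + T)*((-285 - 301) + 601) = √803*(-25) + (369 - 3960/3961)*((-285 - 301) + 601) = -25*√803 + 1457649*(-586 + 601)/3961 = -25*√803 + (1457649/3961)*15 = -25*√803 + 21864735/3961 = 21864735/3961 - 25*√803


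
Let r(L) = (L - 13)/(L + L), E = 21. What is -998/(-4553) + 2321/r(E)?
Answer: 221921765/18212 ≈ 12185.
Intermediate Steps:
r(L) = (-13 + L)/(2*L) (r(L) = (-13 + L)/((2*L)) = (-13 + L)*(1/(2*L)) = (-13 + L)/(2*L))
-998/(-4553) + 2321/r(E) = -998/(-4553) + 2321/(((½)*(-13 + 21)/21)) = -998*(-1/4553) + 2321/(((½)*(1/21)*8)) = 998/4553 + 2321/(4/21) = 998/4553 + 2321*(21/4) = 998/4553 + 48741/4 = 221921765/18212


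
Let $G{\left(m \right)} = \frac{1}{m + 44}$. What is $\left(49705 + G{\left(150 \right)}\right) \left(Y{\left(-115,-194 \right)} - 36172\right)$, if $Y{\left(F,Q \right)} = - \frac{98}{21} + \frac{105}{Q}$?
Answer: $- \frac{67676615059695}{37636} \approx -1.7982 \cdot 10^{9}$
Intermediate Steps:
$G{\left(m \right)} = \frac{1}{44 + m}$
$Y{\left(F,Q \right)} = - \frac{14}{3} + \frac{105}{Q}$ ($Y{\left(F,Q \right)} = \left(-98\right) \frac{1}{21} + \frac{105}{Q} = - \frac{14}{3} + \frac{105}{Q}$)
$\left(49705 + G{\left(150 \right)}\right) \left(Y{\left(-115,-194 \right)} - 36172\right) = \left(49705 + \frac{1}{44 + 150}\right) \left(\left(- \frac{14}{3} + \frac{105}{-194}\right) - 36172\right) = \left(49705 + \frac{1}{194}\right) \left(\left(- \frac{14}{3} + 105 \left(- \frac{1}{194}\right)\right) - 36172\right) = \left(49705 + \frac{1}{194}\right) \left(\left(- \frac{14}{3} - \frac{105}{194}\right) - 36172\right) = \frac{9642771 \left(- \frac{3031}{582} - 36172\right)}{194} = \frac{9642771}{194} \left(- \frac{21055135}{582}\right) = - \frac{67676615059695}{37636}$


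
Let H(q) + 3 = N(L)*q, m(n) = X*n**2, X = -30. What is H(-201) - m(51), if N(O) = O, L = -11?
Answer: 80238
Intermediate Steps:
m(n) = -30*n**2
H(q) = -3 - 11*q
H(-201) - m(51) = (-3 - 11*(-201)) - (-30)*51**2 = (-3 + 2211) - (-30)*2601 = 2208 - 1*(-78030) = 2208 + 78030 = 80238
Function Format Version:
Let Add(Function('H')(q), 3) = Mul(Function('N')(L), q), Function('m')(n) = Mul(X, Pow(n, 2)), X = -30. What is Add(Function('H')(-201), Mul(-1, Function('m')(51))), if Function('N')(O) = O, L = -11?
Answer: 80238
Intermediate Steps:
Function('m')(n) = Mul(-30, Pow(n, 2))
Function('H')(q) = Add(-3, Mul(-11, q))
Add(Function('H')(-201), Mul(-1, Function('m')(51))) = Add(Add(-3, Mul(-11, -201)), Mul(-1, Mul(-30, Pow(51, 2)))) = Add(Add(-3, 2211), Mul(-1, Mul(-30, 2601))) = Add(2208, Mul(-1, -78030)) = Add(2208, 78030) = 80238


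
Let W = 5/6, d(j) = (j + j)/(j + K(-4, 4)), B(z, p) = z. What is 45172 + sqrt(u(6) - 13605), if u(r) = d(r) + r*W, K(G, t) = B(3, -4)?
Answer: 45172 + 2*I*sqrt(30597)/3 ≈ 45172.0 + 116.61*I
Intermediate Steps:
K(G, t) = 3
d(j) = 2*j/(3 + j) (d(j) = (j + j)/(j + 3) = (2*j)/(3 + j) = 2*j/(3 + j))
W = 5/6 (W = 5*(1/6) = 5/6 ≈ 0.83333)
u(r) = 5*r/6 + 2*r/(3 + r) (u(r) = 2*r/(3 + r) + r*(5/6) = 2*r/(3 + r) + 5*r/6 = 5*r/6 + 2*r/(3 + r))
45172 + sqrt(u(6) - 13605) = 45172 + sqrt((1/6)*6*(27 + 5*6)/(3 + 6) - 13605) = 45172 + sqrt((1/6)*6*(27 + 30)/9 - 13605) = 45172 + sqrt((1/6)*6*(1/9)*57 - 13605) = 45172 + sqrt(19/3 - 13605) = 45172 + sqrt(-40796/3) = 45172 + 2*I*sqrt(30597)/3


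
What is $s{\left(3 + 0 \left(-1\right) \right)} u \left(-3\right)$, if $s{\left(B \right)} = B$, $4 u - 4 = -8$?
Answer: $9$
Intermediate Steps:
$u = -1$ ($u = 1 + \frac{1}{4} \left(-8\right) = 1 - 2 = -1$)
$s{\left(3 + 0 \left(-1\right) \right)} u \left(-3\right) = \left(3 + 0 \left(-1\right)\right) \left(-1\right) \left(-3\right) = \left(3 + 0\right) \left(-1\right) \left(-3\right) = 3 \left(-1\right) \left(-3\right) = \left(-3\right) \left(-3\right) = 9$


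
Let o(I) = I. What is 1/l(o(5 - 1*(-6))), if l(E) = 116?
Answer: 1/116 ≈ 0.0086207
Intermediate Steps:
1/l(o(5 - 1*(-6))) = 1/116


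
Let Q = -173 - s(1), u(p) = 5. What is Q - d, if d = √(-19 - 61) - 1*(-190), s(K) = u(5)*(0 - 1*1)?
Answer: -358 - 4*I*√5 ≈ -358.0 - 8.9443*I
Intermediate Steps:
s(K) = -5 (s(K) = 5*(0 - 1*1) = 5*(0 - 1) = 5*(-1) = -5)
Q = -168 (Q = -173 - 1*(-5) = -173 + 5 = -168)
d = 190 + 4*I*√5 (d = √(-80) + 190 = 4*I*√5 + 190 = 190 + 4*I*√5 ≈ 190.0 + 8.9443*I)
Q - d = -168 - (190 + 4*I*√5) = -168 + (-190 - 4*I*√5) = -358 - 4*I*√5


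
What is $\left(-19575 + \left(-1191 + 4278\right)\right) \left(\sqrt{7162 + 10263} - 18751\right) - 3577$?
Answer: $309162911 - 82440 \sqrt{697} \approx 3.0699 \cdot 10^{8}$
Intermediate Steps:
$\left(-19575 + \left(-1191 + 4278\right)\right) \left(\sqrt{7162 + 10263} - 18751\right) - 3577 = \left(-19575 + 3087\right) \left(\sqrt{17425} - 18751\right) - 3577 = - 16488 \left(5 \sqrt{697} - 18751\right) - 3577 = - 16488 \left(-18751 + 5 \sqrt{697}\right) - 3577 = \left(309166488 - 82440 \sqrt{697}\right) - 3577 = 309162911 - 82440 \sqrt{697}$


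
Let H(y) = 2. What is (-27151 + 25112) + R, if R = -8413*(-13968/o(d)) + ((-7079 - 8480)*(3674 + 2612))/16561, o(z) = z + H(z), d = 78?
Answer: 120975217224/82805 ≈ 1.4610e+6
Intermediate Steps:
o(z) = 2 + z (o(z) = z + 2 = 2 + z)
R = 121144056619/82805 (R = -8413*(-13968/(2 + 78)) + ((-7079 - 8480)*(3674 + 2612))/16561 = -8413/(80*(-1/13968)) - 15559*6286*(1/16561) = -8413/(-5/873) - 97803874*1/16561 = -8413*(-873/5) - 97803874/16561 = 7344549/5 - 97803874/16561 = 121144056619/82805 ≈ 1.4630e+6)
(-27151 + 25112) + R = (-27151 + 25112) + 121144056619/82805 = -2039 + 121144056619/82805 = 120975217224/82805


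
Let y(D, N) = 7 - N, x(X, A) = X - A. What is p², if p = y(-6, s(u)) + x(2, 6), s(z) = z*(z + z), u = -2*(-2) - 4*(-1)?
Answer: 15625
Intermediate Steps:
u = 8 (u = 4 + 4 = 8)
s(z) = 2*z² (s(z) = z*(2*z) = 2*z²)
p = -125 (p = (7 - 2*8²) + (2 - 1*6) = (7 - 2*64) + (2 - 6) = (7 - 1*128) - 4 = (7 - 128) - 4 = -121 - 4 = -125)
p² = (-125)² = 15625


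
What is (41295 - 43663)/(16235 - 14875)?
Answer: -148/85 ≈ -1.7412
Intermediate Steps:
(41295 - 43663)/(16235 - 14875) = -2368/1360 = -2368*1/1360 = -148/85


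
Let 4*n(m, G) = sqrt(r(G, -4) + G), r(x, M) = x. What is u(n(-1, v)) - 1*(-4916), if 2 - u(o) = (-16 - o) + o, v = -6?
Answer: 4934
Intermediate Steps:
n(m, G) = sqrt(2)*sqrt(G)/4 (n(m, G) = sqrt(G + G)/4 = sqrt(2*G)/4 = (sqrt(2)*sqrt(G))/4 = sqrt(2)*sqrt(G)/4)
u(o) = 18 (u(o) = 2 - ((-16 - o) + o) = 2 - 1*(-16) = 2 + 16 = 18)
u(n(-1, v)) - 1*(-4916) = 18 - 1*(-4916) = 18 + 4916 = 4934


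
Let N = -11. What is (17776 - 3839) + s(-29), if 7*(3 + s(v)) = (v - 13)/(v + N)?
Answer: 278683/20 ≈ 13934.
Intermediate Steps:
s(v) = -3 + (-13 + v)/(7*(-11 + v)) (s(v) = -3 + ((v - 13)/(v - 11))/7 = -3 + ((-13 + v)/(-11 + v))/7 = -3 + (-13 + v)/(7*(-11 + v)))
(17776 - 3839) + s(-29) = (17776 - 3839) + 2*(109 - 10*(-29))/(7*(-11 - 29)) = 13937 + (2/7)*(109 + 290)/(-40) = 13937 + (2/7)*(-1/40)*399 = 13937 - 57/20 = 278683/20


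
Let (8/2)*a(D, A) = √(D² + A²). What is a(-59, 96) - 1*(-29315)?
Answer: 29315 + √12697/4 ≈ 29343.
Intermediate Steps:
a(D, A) = √(A² + D²)/4 (a(D, A) = √(D² + A²)/4 = √(A² + D²)/4)
a(-59, 96) - 1*(-29315) = √(96² + (-59)²)/4 - 1*(-29315) = √(9216 + 3481)/4 + 29315 = √12697/4 + 29315 = 29315 + √12697/4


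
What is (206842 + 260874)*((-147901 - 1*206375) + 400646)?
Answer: 21687990920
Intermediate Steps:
(206842 + 260874)*((-147901 - 1*206375) + 400646) = 467716*((-147901 - 206375) + 400646) = 467716*(-354276 + 400646) = 467716*46370 = 21687990920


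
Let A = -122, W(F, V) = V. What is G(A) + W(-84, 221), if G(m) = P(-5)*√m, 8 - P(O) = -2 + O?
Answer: 221 + 15*I*√122 ≈ 221.0 + 165.68*I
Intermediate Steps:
P(O) = 10 - O (P(O) = 8 - (-2 + O) = 8 + (2 - O) = 10 - O)
G(m) = 15*√m (G(m) = (10 - 1*(-5))*√m = (10 + 5)*√m = 15*√m)
G(A) + W(-84, 221) = 15*√(-122) + 221 = 15*(I*√122) + 221 = 15*I*√122 + 221 = 221 + 15*I*√122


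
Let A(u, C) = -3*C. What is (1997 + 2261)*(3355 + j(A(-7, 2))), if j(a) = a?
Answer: 14260042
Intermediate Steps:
(1997 + 2261)*(3355 + j(A(-7, 2))) = (1997 + 2261)*(3355 - 3*2) = 4258*(3355 - 6) = 4258*3349 = 14260042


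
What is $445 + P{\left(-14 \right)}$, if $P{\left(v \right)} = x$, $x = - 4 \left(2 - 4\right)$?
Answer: $453$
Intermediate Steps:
$x = 8$ ($x = \left(-4\right) \left(-2\right) = 8$)
$P{\left(v \right)} = 8$
$445 + P{\left(-14 \right)} = 445 + 8 = 453$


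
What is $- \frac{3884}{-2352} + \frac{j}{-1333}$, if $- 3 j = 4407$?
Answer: $\frac{2158115}{783804} \approx 2.7534$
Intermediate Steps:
$j = -1469$ ($j = \left(- \frac{1}{3}\right) 4407 = -1469$)
$- \frac{3884}{-2352} + \frac{j}{-1333} = - \frac{3884}{-2352} - \frac{1469}{-1333} = \left(-3884\right) \left(- \frac{1}{2352}\right) - - \frac{1469}{1333} = \frac{971}{588} + \frac{1469}{1333} = \frac{2158115}{783804}$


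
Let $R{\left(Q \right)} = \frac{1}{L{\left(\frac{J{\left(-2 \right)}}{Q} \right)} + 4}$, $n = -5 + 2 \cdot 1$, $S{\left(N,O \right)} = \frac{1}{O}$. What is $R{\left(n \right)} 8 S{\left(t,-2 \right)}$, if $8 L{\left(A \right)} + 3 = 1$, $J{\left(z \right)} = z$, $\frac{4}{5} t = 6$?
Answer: $- \frac{16}{15} \approx -1.0667$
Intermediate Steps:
$t = \frac{15}{2}$ ($t = \frac{5}{4} \cdot 6 = \frac{15}{2} \approx 7.5$)
$n = -3$ ($n = -5 + 2 = -3$)
$L{\left(A \right)} = - \frac{1}{4}$ ($L{\left(A \right)} = - \frac{3}{8} + \frac{1}{8} \cdot 1 = - \frac{3}{8} + \frac{1}{8} = - \frac{1}{4}$)
$R{\left(Q \right)} = \frac{4}{15}$ ($R{\left(Q \right)} = \frac{1}{- \frac{1}{4} + 4} = \frac{1}{\frac{15}{4}} = \frac{4}{15}$)
$R{\left(n \right)} 8 S{\left(t,-2 \right)} = \frac{\frac{4}{15} \cdot 8}{-2} = \frac{32}{15} \left(- \frac{1}{2}\right) = - \frac{16}{15}$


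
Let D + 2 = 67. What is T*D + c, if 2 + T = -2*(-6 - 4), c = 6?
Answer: 1176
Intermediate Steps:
D = 65 (D = -2 + 67 = 65)
T = 18 (T = -2 - 2*(-6 - 4) = -2 - 2*(-10) = -2 + 20 = 18)
T*D + c = 18*65 + 6 = 1170 + 6 = 1176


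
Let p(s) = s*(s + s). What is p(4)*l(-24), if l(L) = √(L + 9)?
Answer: 32*I*√15 ≈ 123.94*I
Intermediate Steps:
l(L) = √(9 + L)
p(s) = 2*s² (p(s) = s*(2*s) = 2*s²)
p(4)*l(-24) = (2*4²)*√(9 - 24) = (2*16)*√(-15) = 32*(I*√15) = 32*I*√15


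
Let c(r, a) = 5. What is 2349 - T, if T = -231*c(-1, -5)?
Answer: 3504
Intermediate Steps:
T = -1155 (T = -231*5 = -1155)
2349 - T = 2349 - 1*(-1155) = 2349 + 1155 = 3504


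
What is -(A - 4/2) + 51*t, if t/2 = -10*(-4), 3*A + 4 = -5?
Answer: 4085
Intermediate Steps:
A = -3 (A = -4/3 + (⅓)*(-5) = -4/3 - 5/3 = -3)
t = 80 (t = 2*(-10*(-4)) = 2*40 = 80)
-(A - 4/2) + 51*t = -(-3 - 4/2) + 51*80 = -(-3 - 4*½) + 4080 = -(-3 - 2) + 4080 = -1*(-5) + 4080 = 5 + 4080 = 4085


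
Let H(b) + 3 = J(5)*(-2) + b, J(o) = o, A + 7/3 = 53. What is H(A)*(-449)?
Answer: -50737/3 ≈ -16912.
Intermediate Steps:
A = 152/3 (A = -7/3 + 53 = 152/3 ≈ 50.667)
H(b) = -13 + b (H(b) = -3 + (5*(-2) + b) = -3 + (-10 + b) = -13 + b)
H(A)*(-449) = (-13 + 152/3)*(-449) = (113/3)*(-449) = -50737/3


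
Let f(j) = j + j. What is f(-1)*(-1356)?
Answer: 2712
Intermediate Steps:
f(j) = 2*j
f(-1)*(-1356) = (2*(-1))*(-1356) = -2*(-1356) = 2712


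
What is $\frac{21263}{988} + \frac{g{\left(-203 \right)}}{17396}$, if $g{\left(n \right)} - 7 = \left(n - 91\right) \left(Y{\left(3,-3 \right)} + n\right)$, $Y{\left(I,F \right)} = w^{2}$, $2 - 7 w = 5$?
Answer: $\frac{26800658}{1074203} \approx 24.949$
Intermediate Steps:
$w = - \frac{3}{7}$ ($w = \frac{2}{7} - \frac{5}{7} = - \frac{3}{7} \approx -0.42857$)
$Y{\left(I,F \right)} = \frac{9}{49}$ ($Y{\left(I,F \right)} = \left(- \frac{3}{7}\right)^{2} = \frac{9}{49}$)
$g{\left(n \right)} = 7 + \left(-91 + n\right) \left(\frac{9}{49} + n\right)$ ($g{\left(n \right)} = 7 + \left(n - 91\right) \left(\frac{9}{49} + n\right) = 7 + \left(-91 + n\right) \left(\frac{9}{49} + n\right)$)
$\frac{21263}{988} + \frac{g{\left(-203 \right)}}{17396} = \frac{21263}{988} + \frac{- \frac{68}{7} + \left(-203\right)^{2} - - \frac{129050}{7}}{17396} = 21263 \cdot \frac{1}{988} + \left(- \frac{68}{7} + 41209 + \frac{129050}{7}\right) \frac{1}{17396} = \frac{21263}{988} + 59635 \cdot \frac{1}{17396} = \frac{21263}{988} + \frac{59635}{17396} = \frac{26800658}{1074203}$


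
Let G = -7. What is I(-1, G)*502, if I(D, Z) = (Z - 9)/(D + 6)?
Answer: -8032/5 ≈ -1606.4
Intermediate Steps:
I(D, Z) = (-9 + Z)/(6 + D)
I(-1, G)*502 = ((-9 - 7)/(6 - 1))*502 = (-16/5)*502 = ((1/5)*(-16))*502 = -16/5*502 = -8032/5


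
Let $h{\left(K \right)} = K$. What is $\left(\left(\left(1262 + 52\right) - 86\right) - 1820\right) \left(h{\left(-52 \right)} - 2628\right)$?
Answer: $1586560$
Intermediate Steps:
$\left(\left(\left(1262 + 52\right) - 86\right) - 1820\right) \left(h{\left(-52 \right)} - 2628\right) = \left(\left(\left(1262 + 52\right) - 86\right) - 1820\right) \left(-52 - 2628\right) = \left(\left(1314 - 86\right) - 1820\right) \left(-2680\right) = \left(1228 - 1820\right) \left(-2680\right) = \left(-592\right) \left(-2680\right) = 1586560$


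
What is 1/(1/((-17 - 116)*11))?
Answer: -1463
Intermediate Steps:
1/(1/((-17 - 116)*11)) = 1/(1/(-133*11)) = 1/(1/(-1463)) = 1/(-1/1463) = -1463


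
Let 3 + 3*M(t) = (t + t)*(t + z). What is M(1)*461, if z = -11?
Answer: -10603/3 ≈ -3534.3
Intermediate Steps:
M(t) = -1 + 2*t*(-11 + t)/3 (M(t) = -1 + ((t + t)*(t - 11))/3 = -1 + ((2*t)*(-11 + t))/3 = -1 + (2*t*(-11 + t))/3 = -1 + 2*t*(-11 + t)/3)
M(1)*461 = (-1 - 22/3*1 + (⅔)*1²)*461 = (-1 - 22/3 + (⅔)*1)*461 = (-1 - 22/3 + ⅔)*461 = -23/3*461 = -10603/3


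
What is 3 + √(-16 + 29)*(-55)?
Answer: 3 - 55*√13 ≈ -195.31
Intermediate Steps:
3 + √(-16 + 29)*(-55) = 3 + √13*(-55) = 3 - 55*√13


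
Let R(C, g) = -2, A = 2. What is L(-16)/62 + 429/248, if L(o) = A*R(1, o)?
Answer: 413/248 ≈ 1.6653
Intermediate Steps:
L(o) = -4 (L(o) = 2*(-2) = -4)
L(-16)/62 + 429/248 = -4/62 + 429/248 = -4*1/62 + 429*(1/248) = -2/31 + 429/248 = 413/248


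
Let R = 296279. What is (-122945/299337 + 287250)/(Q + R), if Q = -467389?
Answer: -17196886061/10243910814 ≈ -1.6787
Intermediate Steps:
(-122945/299337 + 287250)/(Q + R) = (-122945/299337 + 287250)/(-467389 + 296279) = (-122945*1/299337 + 287250)/(-171110) = (-122945/299337 + 287250)*(-1/171110) = (85984430305/299337)*(-1/171110) = -17196886061/10243910814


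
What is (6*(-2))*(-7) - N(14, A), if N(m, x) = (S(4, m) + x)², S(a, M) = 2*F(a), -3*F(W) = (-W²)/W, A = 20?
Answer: -3868/9 ≈ -429.78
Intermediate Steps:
F(W) = W/3 (F(W) = -(-W²)/(3*W) = -(-1)*W/3 = W/3)
S(a, M) = 2*a/3 (S(a, M) = 2*(a/3) = 2*a/3)
N(m, x) = (8/3 + x)² (N(m, x) = ((⅔)*4 + x)² = (8/3 + x)²)
(6*(-2))*(-7) - N(14, A) = (6*(-2))*(-7) - (8 + 3*20)²/9 = -12*(-7) - (8 + 60)²/9 = 84 - 68²/9 = 84 - 4624/9 = -3868/9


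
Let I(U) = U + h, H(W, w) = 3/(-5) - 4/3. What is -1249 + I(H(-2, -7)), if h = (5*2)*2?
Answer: -18464/15 ≈ -1230.9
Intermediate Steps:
H(W, w) = -29/15 (H(W, w) = 3*(-⅕) - 4*⅓ = -⅗ - 4/3 = -29/15)
h = 20 (h = 10*2 = 20)
I(U) = 20 + U (I(U) = U + 20 = 20 + U)
-1249 + I(H(-2, -7)) = -1249 + (20 - 29/15) = -1249 + 271/15 = -18464/15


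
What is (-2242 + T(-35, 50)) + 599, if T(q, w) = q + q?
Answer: -1713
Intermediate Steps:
T(q, w) = 2*q
(-2242 + T(-35, 50)) + 599 = (-2242 + 2*(-35)) + 599 = (-2242 - 70) + 599 = -2312 + 599 = -1713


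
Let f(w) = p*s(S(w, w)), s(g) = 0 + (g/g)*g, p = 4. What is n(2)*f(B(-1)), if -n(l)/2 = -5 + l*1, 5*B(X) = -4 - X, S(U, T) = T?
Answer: -72/5 ≈ -14.400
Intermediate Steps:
B(X) = -4/5 - X/5 (B(X) = (-4 - X)/5 = -4/5 - X/5)
s(g) = g (s(g) = 0 + 1*g = 0 + g = g)
n(l) = 10 - 2*l (n(l) = -2*(-5 + l*1) = -2*(-5 + l) = 10 - 2*l)
f(w) = 4*w
n(2)*f(B(-1)) = (10 - 2*2)*(4*(-4/5 - 1/5*(-1))) = (10 - 4)*(4*(-4/5 + 1/5)) = 6*(4*(-3/5)) = 6*(-12/5) = -72/5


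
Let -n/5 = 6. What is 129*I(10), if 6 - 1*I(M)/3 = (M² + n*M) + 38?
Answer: 65016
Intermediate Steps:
n = -30 (n = -5*6 = -30)
I(M) = -96 - 3*M² + 90*M (I(M) = 18 - 3*((M² - 30*M) + 38) = 18 - 3*(38 + M² - 30*M) = 18 + (-114 - 3*M² + 90*M) = -96 - 3*M² + 90*M)
129*I(10) = 129*(-96 - 3*10² + 90*10) = 129*(-96 - 3*100 + 900) = 129*(-96 - 300 + 900) = 129*504 = 65016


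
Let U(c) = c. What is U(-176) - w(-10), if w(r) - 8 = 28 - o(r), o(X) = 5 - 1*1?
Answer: -208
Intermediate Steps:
o(X) = 4 (o(X) = 5 - 1 = 4)
w(r) = 32 (w(r) = 8 + (28 - 1*4) = 8 + (28 - 4) = 8 + 24 = 32)
U(-176) - w(-10) = -176 - 1*32 = -176 - 32 = -208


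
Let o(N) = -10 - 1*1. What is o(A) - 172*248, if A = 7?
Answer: -42667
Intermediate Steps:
o(N) = -11 (o(N) = -10 - 1 = -11)
o(A) - 172*248 = -11 - 172*248 = -11 - 42656 = -42667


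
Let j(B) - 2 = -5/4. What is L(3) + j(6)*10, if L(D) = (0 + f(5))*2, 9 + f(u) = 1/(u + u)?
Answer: -103/10 ≈ -10.300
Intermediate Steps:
j(B) = 3/4 (j(B) = 2 - 5/4 = 3/4)
f(u) = -9 + 1/(2*u) (f(u) = -9 + 1/(u + u) = -9 + 1/(2*u))
L(D) = -89/5 (L(D) = (0 + (-9 + (1/2)/5))*2 = (0 + (-9 + (1/2)*(1/5)))*2 = (0 + (-9 + 1/10))*2 = (0 - 89/10)*2 = -89/10*2 = -89/5)
L(3) + j(6)*10 = -89/5 + (3/4)*10 = -89/5 + 15/2 = -103/10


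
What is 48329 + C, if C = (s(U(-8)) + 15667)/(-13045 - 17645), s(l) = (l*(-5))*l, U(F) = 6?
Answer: 1483201523/30690 ≈ 48329.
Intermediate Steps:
s(l) = -5*l² (s(l) = (-5*l)*l = -5*l²)
C = -15487/30690 (C = (-5*6² + 15667)/(-13045 - 17645) = (-5*36 + 15667)/(-30690) = (-180 + 15667)*(-1/30690) = 15487*(-1/30690) = -15487/30690 ≈ -0.50463)
48329 + C = 48329 - 15487/30690 = 1483201523/30690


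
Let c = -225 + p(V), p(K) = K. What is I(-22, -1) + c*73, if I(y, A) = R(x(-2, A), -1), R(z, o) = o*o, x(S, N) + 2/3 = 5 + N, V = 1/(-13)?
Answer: -213585/13 ≈ -16430.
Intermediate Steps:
V = -1/13 ≈ -0.076923
x(S, N) = 13/3 + N (x(S, N) = -2/3 + (5 + N) = 13/3 + N)
R(z, o) = o**2
I(y, A) = 1 (I(y, A) = (-1)**2 = 1)
c = -2926/13 (c = -225 - 1/13 = -2926/13 ≈ -225.08)
I(-22, -1) + c*73 = 1 - 2926/13*73 = 1 - 213598/13 = -213585/13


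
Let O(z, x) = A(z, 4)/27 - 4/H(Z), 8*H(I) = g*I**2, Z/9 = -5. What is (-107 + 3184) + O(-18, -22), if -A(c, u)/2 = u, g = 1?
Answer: 6230293/2025 ≈ 3076.7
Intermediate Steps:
Z = -45 (Z = 9*(-5) = -45)
A(c, u) = -2*u
H(I) = I**2/8 (H(I) = (1*I**2)/8 = I**2/8)
O(z, x) = -632/2025 (O(z, x) = -2*4/27 - 4/((1/8)*(-45)**2) = -8*1/27 - 4/((1/8)*2025) = -8/27 - 4/2025/8 = -8/27 - 4*8/2025 = -8/27 - 32/2025 = -632/2025)
(-107 + 3184) + O(-18, -22) = (-107 + 3184) - 632/2025 = 3077 - 632/2025 = 6230293/2025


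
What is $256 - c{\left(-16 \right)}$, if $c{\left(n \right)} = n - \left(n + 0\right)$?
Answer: $256$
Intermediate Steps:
$c{\left(n \right)} = 0$ ($c{\left(n \right)} = n - n = 0$)
$256 - c{\left(-16 \right)} = 256 - 0 = 256 + 0 = 256$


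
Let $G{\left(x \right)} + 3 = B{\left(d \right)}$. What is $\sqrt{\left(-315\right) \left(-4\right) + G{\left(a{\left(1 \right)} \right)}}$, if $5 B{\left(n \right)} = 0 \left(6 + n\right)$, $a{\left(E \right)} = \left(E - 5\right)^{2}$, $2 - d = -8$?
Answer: $\sqrt{1257} \approx 35.454$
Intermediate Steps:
$d = 10$ ($d = 2 - -8 = 2 + 8 = 10$)
$a{\left(E \right)} = \left(-5 + E\right)^{2}$
$B{\left(n \right)} = 0$ ($B{\left(n \right)} = \frac{0 \left(6 + n\right)}{5} = \frac{1}{5} \cdot 0 = 0$)
$G{\left(x \right)} = -3$ ($G{\left(x \right)} = -3 + 0 = -3$)
$\sqrt{\left(-315\right) \left(-4\right) + G{\left(a{\left(1 \right)} \right)}} = \sqrt{\left(-315\right) \left(-4\right) - 3} = \sqrt{1260 - 3} = \sqrt{1257}$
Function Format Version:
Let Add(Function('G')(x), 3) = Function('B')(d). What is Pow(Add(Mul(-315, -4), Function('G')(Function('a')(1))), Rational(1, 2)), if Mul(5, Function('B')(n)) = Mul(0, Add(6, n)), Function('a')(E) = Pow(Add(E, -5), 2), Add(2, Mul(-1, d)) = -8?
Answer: Pow(1257, Rational(1, 2)) ≈ 35.454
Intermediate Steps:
d = 10 (d = Add(2, Mul(-1, -8)) = Add(2, 8) = 10)
Function('a')(E) = Pow(Add(-5, E), 2)
Function('B')(n) = 0 (Function('B')(n) = Mul(Rational(1, 5), Mul(0, Add(6, n))) = Mul(Rational(1, 5), 0) = 0)
Function('G')(x) = -3 (Function('G')(x) = Add(-3, 0) = -3)
Pow(Add(Mul(-315, -4), Function('G')(Function('a')(1))), Rational(1, 2)) = Pow(Add(Mul(-315, -4), -3), Rational(1, 2)) = Pow(Add(1260, -3), Rational(1, 2)) = Pow(1257, Rational(1, 2))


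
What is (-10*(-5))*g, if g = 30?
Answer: 1500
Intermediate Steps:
(-10*(-5))*g = -10*(-5)*30 = 50*30 = 1500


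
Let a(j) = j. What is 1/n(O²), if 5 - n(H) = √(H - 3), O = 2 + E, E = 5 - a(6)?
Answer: 5/27 + I*√2/27 ≈ 0.18519 + 0.052378*I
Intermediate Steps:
E = -1 (E = 5 - 1*6 = 5 - 6 = -1)
O = 1 (O = 2 - 1 = 1)
n(H) = 5 - √(-3 + H) (n(H) = 5 - √(H - 3) = 5 - √(-3 + H))
1/n(O²) = 1/(5 - √(-3 + 1²)) = 1/(5 - √(-3 + 1)) = 1/(5 - √(-2)) = 1/(5 - I*√2)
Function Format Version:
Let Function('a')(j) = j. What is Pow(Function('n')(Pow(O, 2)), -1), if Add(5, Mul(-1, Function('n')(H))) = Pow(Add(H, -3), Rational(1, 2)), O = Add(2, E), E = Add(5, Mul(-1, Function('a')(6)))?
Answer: Add(Rational(5, 27), Mul(Rational(1, 27), I, Pow(2, Rational(1, 2)))) ≈ Add(0.18519, Mul(0.052378, I))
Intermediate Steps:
E = -1 (E = Add(5, Mul(-1, 6)) = Add(5, -6) = -1)
O = 1 (O = Add(2, -1) = 1)
Function('n')(H) = Add(5, Mul(-1, Pow(Add(-3, H), Rational(1, 2)))) (Function('n')(H) = Add(5, Mul(-1, Pow(Add(H, -3), Rational(1, 2)))) = Add(5, Mul(-1, Pow(Add(-3, H), Rational(1, 2)))))
Pow(Function('n')(Pow(O, 2)), -1) = Pow(Add(5, Mul(-1, Pow(Add(-3, Pow(1, 2)), Rational(1, 2)))), -1) = Pow(Add(5, Mul(-1, Pow(Add(-3, 1), Rational(1, 2)))), -1) = Pow(Add(5, Mul(-1, Pow(-2, Rational(1, 2)))), -1) = Pow(Add(5, Mul(-1, Mul(I, Pow(2, Rational(1, 2))))), -1) = Pow(Add(5, Mul(-1, I, Pow(2, Rational(1, 2)))), -1)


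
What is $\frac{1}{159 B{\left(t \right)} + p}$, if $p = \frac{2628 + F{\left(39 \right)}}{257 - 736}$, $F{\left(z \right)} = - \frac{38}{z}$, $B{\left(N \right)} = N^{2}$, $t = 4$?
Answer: $\frac{18681}{47422010} \approx 0.00039393$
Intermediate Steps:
$p = - \frac{102454}{18681}$ ($p = \frac{2628 - \frac{38}{39}}{257 - 736} = \frac{2628 - \frac{38}{39}}{-479} = \left(2628 - \frac{38}{39}\right) \left(- \frac{1}{479}\right) = \frac{102454}{39} \left(- \frac{1}{479}\right) = - \frac{102454}{18681} \approx -5.4844$)
$\frac{1}{159 B{\left(t \right)} + p} = \frac{1}{159 \cdot 4^{2} - \frac{102454}{18681}} = \frac{1}{159 \cdot 16 - \frac{102454}{18681}} = \frac{1}{2544 - \frac{102454}{18681}} = \frac{1}{\frac{47422010}{18681}} = \frac{18681}{47422010}$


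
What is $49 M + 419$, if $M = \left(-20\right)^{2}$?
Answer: $20019$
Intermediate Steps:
$M = 400$
$49 M + 419 = 49 \cdot 400 + 419 = 19600 + 419 = 20019$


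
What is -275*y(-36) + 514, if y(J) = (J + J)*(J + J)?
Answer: -1425086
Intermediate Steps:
y(J) = 4*J**2 (y(J) = (2*J)*(2*J) = 4*J**2)
-275*y(-36) + 514 = -1100*(-36)**2 + 514 = -1100*1296 + 514 = -275*5184 + 514 = -1425600 + 514 = -1425086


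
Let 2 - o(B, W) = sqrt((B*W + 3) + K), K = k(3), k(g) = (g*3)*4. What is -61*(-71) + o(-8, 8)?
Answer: 4333 - 5*I ≈ 4333.0 - 5.0*I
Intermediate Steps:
k(g) = 12*g (k(g) = (3*g)*4 = 12*g)
K = 36 (K = 12*3 = 36)
o(B, W) = 2 - sqrt(39 + B*W) (o(B, W) = 2 - sqrt((B*W + 3) + 36) = 2 - sqrt((3 + B*W) + 36) = 2 - sqrt(39 + B*W))
-61*(-71) + o(-8, 8) = -61*(-71) + (2 - sqrt(39 - 8*8)) = 4331 + (2 - sqrt(39 - 64)) = 4331 + (2 - sqrt(-25)) = 4331 + (2 - 5*I) = 4333 - 5*I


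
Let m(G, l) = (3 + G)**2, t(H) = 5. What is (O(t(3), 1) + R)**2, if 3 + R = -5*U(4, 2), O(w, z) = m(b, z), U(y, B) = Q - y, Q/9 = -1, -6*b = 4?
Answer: 368449/81 ≈ 4548.8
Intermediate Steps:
b = -2/3 (b = -1/6*4 = -2/3 ≈ -0.66667)
Q = -9 (Q = 9*(-1) = -9)
U(y, B) = -9 - y
O(w, z) = 49/9 (O(w, z) = (3 - 2/3)**2 = (7/3)**2 = 49/9)
R = 62 (R = -3 - 5*(-9 - 1*4) = -3 - 5*(-9 - 4) = -3 - 5*(-13) = -3 + 65 = 62)
(O(t(3), 1) + R)**2 = (49/9 + 62)**2 = (607/9)**2 = 368449/81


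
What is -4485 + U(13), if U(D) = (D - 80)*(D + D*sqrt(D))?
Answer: -5356 - 871*sqrt(13) ≈ -8496.4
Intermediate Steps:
U(D) = (-80 + D)*(D + D**(3/2))
-4485 + U(13) = -4485 + (13**2 + 13**(5/2) - 80*13 - 1040*sqrt(13)) = -4485 + (169 + 169*sqrt(13) - 1040 - 1040*sqrt(13)) = -4485 + (-871 - 871*sqrt(13)) = -5356 - 871*sqrt(13)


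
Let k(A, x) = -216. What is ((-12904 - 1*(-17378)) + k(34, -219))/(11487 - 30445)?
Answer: -2129/9479 ≈ -0.22460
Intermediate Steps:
((-12904 - 1*(-17378)) + k(34, -219))/(11487 - 30445) = ((-12904 - 1*(-17378)) - 216)/(11487 - 30445) = ((-12904 + 17378) - 216)/(-18958) = (4474 - 216)*(-1/18958) = 4258*(-1/18958) = -2129/9479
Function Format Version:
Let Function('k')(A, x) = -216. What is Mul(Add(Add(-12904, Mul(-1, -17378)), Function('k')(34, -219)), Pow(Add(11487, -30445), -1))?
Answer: Rational(-2129, 9479) ≈ -0.22460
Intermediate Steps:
Mul(Add(Add(-12904, Mul(-1, -17378)), Function('k')(34, -219)), Pow(Add(11487, -30445), -1)) = Mul(Add(Add(-12904, Mul(-1, -17378)), -216), Pow(Add(11487, -30445), -1)) = Mul(Add(Add(-12904, 17378), -216), Pow(-18958, -1)) = Mul(Add(4474, -216), Rational(-1, 18958)) = Mul(4258, Rational(-1, 18958)) = Rational(-2129, 9479)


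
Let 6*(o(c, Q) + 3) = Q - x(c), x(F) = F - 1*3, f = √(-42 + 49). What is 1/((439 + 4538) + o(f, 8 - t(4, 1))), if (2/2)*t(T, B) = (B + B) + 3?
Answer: 179100/891022493 + 6*√7/891022493 ≈ 0.00020102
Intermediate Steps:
t(T, B) = 3 + 2*B (t(T, B) = (B + B) + 3 = 2*B + 3 = 3 + 2*B)
f = √7 ≈ 2.6458
x(F) = -3 + F (x(F) = F - 3 = -3 + F)
o(c, Q) = -5/2 - c/6 + Q/6 (o(c, Q) = -3 + (Q - (-3 + c))/6 = -3 + (Q + (3 - c))/6 = -3 + (3 + Q - c)/6 = -3 + (½ - c/6 + Q/6) = -5/2 - c/6 + Q/6)
1/((439 + 4538) + o(f, 8 - t(4, 1))) = 1/((439 + 4538) + (-5/2 - √7/6 + (8 - (3 + 2*1))/6)) = 1/(4977 + (-5/2 - √7/6 + (8 - (3 + 2))/6)) = 1/(4977 + (-5/2 - √7/6 + (8 - 1*5)/6)) = 1/(4977 + (-5/2 - √7/6 + (8 - 5)/6)) = 1/(4977 + (-5/2 - √7/6 + (⅙)*3)) = 1/(4977 + (-5/2 - √7/6 + ½)) = 1/(4977 + (-2 - √7/6)) = 1/(4975 - √7/6)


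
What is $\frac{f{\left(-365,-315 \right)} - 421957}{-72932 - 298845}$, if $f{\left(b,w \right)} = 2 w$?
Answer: $\frac{422587}{371777} \approx 1.1367$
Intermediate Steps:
$\frac{f{\left(-365,-315 \right)} - 421957}{-72932 - 298845} = \frac{2 \left(-315\right) - 421957}{-72932 - 298845} = \frac{-630 - 421957}{-371777} = \left(-422587\right) \left(- \frac{1}{371777}\right) = \frac{422587}{371777}$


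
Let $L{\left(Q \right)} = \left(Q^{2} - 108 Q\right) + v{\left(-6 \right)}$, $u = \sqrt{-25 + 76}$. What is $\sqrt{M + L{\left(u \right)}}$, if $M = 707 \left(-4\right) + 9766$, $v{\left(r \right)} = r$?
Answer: $\sqrt{6983 - 108 \sqrt{51}} \approx 78.814$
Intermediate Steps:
$u = \sqrt{51} \approx 7.1414$
$L{\left(Q \right)} = -6 + Q^{2} - 108 Q$ ($L{\left(Q \right)} = \left(Q^{2} - 108 Q\right) - 6 = -6 + Q^{2} - 108 Q$)
$M = 6938$ ($M = -2828 + 9766 = 6938$)
$\sqrt{M + L{\left(u \right)}} = \sqrt{6938 - \left(6 - 51 + 108 \sqrt{51}\right)} = \sqrt{6938 - \left(-45 + 108 \sqrt{51}\right)} = \sqrt{6938 + \left(45 - 108 \sqrt{51}\right)} = \sqrt{6983 - 108 \sqrt{51}}$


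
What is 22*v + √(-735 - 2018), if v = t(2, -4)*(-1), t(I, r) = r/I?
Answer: 44 + I*√2753 ≈ 44.0 + 52.469*I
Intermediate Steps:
v = 2 (v = -4/2*(-1) = -4*½*(-1) = -2*(-1) = 2)
22*v + √(-735 - 2018) = 22*2 + √(-735 - 2018) = 44 + √(-2753) = 44 + I*√2753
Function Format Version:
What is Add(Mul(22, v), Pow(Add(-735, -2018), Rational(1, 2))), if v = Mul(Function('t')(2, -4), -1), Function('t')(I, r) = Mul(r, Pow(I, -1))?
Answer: Add(44, Mul(I, Pow(2753, Rational(1, 2)))) ≈ Add(44.000, Mul(52.469, I))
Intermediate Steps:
v = 2 (v = Mul(Mul(-4, Pow(2, -1)), -1) = Mul(Mul(-4, Rational(1, 2)), -1) = Mul(-2, -1) = 2)
Add(Mul(22, v), Pow(Add(-735, -2018), Rational(1, 2))) = Add(Mul(22, 2), Pow(Add(-735, -2018), Rational(1, 2))) = Add(44, Pow(-2753, Rational(1, 2))) = Add(44, Mul(I, Pow(2753, Rational(1, 2))))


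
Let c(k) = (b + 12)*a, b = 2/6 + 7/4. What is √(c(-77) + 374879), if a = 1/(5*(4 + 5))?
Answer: √3036522435/90 ≈ 612.27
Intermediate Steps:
b = 25/12 (b = 2*(⅙) + 7*(¼) = ⅓ + 7/4 = 25/12 ≈ 2.0833)
a = 1/45 (a = 1/(5*9) = 1/45 ≈ 0.022222)
c(k) = 169/540 (c(k) = (25/12 + 12)*(1/45) = (169/12)*(1/45) = 169/540)
√(c(-77) + 374879) = √(169/540 + 374879) = √(202434829/540) = √3036522435/90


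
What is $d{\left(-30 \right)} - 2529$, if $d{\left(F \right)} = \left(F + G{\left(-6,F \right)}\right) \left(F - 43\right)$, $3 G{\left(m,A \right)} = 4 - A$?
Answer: $- \frac{3499}{3} \approx -1166.3$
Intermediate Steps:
$G{\left(m,A \right)} = \frac{4}{3} - \frac{A}{3}$ ($G{\left(m,A \right)} = \frac{4 - A}{3} = \frac{4}{3} - \frac{A}{3}$)
$d{\left(F \right)} = \left(-43 + F\right) \left(\frac{4}{3} + \frac{2 F}{3}\right)$ ($d{\left(F \right)} = \left(F - \left(- \frac{4}{3} + \frac{F}{3}\right)\right) \left(F - 43\right) = \left(\frac{4}{3} + \frac{2 F}{3}\right) \left(-43 + F\right) = \left(-43 + F\right) \left(\frac{4}{3} + \frac{2 F}{3}\right)$)
$d{\left(-30 \right)} - 2529 = \left(- \frac{172}{3} - -820 + \frac{2 \left(-30\right)^{2}}{3}\right) - 2529 = \left(- \frac{172}{3} + 820 + \frac{2}{3} \cdot 900\right) - 2529 = \left(- \frac{172}{3} + 820 + 600\right) - 2529 = \frac{4088}{3} - 2529 = - \frac{3499}{3}$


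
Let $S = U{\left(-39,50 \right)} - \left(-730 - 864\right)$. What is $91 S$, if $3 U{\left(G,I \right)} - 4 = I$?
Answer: $146692$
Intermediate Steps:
$U{\left(G,I \right)} = \frac{4}{3} + \frac{I}{3}$
$S = 1612$ ($S = \left(\frac{4}{3} + \frac{1}{3} \cdot 50\right) - \left(-730 - 864\right) = \left(\frac{4}{3} + \frac{50}{3}\right) - \left(-730 - 864\right) = 18 - -1594 = 18 + 1594 = 1612$)
$91 S = 91 \cdot 1612 = 146692$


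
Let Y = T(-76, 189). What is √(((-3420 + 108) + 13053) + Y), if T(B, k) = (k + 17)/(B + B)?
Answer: √14064047/38 ≈ 98.690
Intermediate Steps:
T(B, k) = (17 + k)/(2*B) (T(B, k) = (17 + k)/((2*B)) = (17 + k)*(1/(2*B)) = (17 + k)/(2*B))
Y = -103/76 (Y = (½)*(17 + 189)/(-76) = (½)*(-1/76)*206 = -103/76 ≈ -1.3553)
√(((-3420 + 108) + 13053) + Y) = √(((-3420 + 108) + 13053) - 103/76) = √((-3312 + 13053) - 103/76) = √(9741 - 103/76) = √(740213/76) = √14064047/38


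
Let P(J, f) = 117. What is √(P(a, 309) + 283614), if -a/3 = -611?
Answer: √283731 ≈ 532.66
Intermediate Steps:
a = 1833 (a = -3*(-611) = 1833)
√(P(a, 309) + 283614) = √(117 + 283614) = √283731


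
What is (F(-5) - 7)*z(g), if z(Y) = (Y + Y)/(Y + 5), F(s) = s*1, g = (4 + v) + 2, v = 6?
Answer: -288/17 ≈ -16.941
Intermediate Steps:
g = 12 (g = (4 + 6) + 2 = 10 + 2 = 12)
F(s) = s
z(Y) = 2*Y/(5 + Y) (z(Y) = (2*Y)/(5 + Y) = 2*Y/(5 + Y))
(F(-5) - 7)*z(g) = (-5 - 7)*(2*12/(5 + 12)) = -24*12/17 = -12*24/17 = -288/17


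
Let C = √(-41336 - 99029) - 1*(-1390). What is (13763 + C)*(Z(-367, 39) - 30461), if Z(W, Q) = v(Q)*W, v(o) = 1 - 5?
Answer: -439330929 - 28993*I*√140365 ≈ -4.3933e+8 - 1.0862e+7*I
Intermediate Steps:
v(o) = -4
C = 1390 + I*√140365 (C = √(-140365) + 1390 = I*√140365 + 1390 = 1390 + I*√140365 ≈ 1390.0 + 374.65*I)
Z(W, Q) = -4*W
(13763 + C)*(Z(-367, 39) - 30461) = (13763 + (1390 + I*√140365))*(-4*(-367) - 30461) = (15153 + I*√140365)*(1468 - 30461) = (15153 + I*√140365)*(-28993) = -439330929 - 28993*I*√140365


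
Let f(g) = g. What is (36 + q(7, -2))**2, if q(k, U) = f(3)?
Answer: 1521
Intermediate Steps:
q(k, U) = 3
(36 + q(7, -2))**2 = (36 + 3)**2 = 39**2 = 1521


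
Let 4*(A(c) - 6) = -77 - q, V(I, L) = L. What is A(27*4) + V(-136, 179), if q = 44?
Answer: 619/4 ≈ 154.75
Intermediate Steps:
A(c) = -97/4 (A(c) = 6 + (-77 - 1*44)/4 = 6 + (-77 - 44)/4 = 6 + (¼)*(-121) = 6 - 121/4 = -97/4)
A(27*4) + V(-136, 179) = -97/4 + 179 = 619/4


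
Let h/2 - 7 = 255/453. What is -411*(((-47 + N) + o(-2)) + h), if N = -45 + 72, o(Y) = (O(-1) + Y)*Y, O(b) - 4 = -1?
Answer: 426618/151 ≈ 2825.3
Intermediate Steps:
O(b) = 3 (O(b) = 4 - 1 = 3)
o(Y) = Y*(3 + Y) (o(Y) = (3 + Y)*Y = Y*(3 + Y))
N = 27
h = 2284/151 (h = 14 + 2*(255/453) = 14 + 2*(255*(1/453)) = 14 + 2*(85/151) = 14 + 170/151 = 2284/151 ≈ 15.126)
-411*(((-47 + N) + o(-2)) + h) = -411*(((-47 + 27) - 2*(3 - 2)) + 2284/151) = -411*((-20 - 2*1) + 2284/151) = -411*((-20 - 2) + 2284/151) = -411*(-22 + 2284/151) = -411*(-1038/151) = 426618/151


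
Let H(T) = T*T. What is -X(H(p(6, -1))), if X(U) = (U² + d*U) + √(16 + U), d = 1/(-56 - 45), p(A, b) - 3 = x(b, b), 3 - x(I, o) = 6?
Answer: -4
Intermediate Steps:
x(I, o) = -3 (x(I, o) = 3 - 1*6 = 3 - 6 = -3)
p(A, b) = 0 (p(A, b) = 3 - 3 = 0)
H(T) = T²
d = -1/101 (d = 1/(-101) = -1/101 ≈ -0.0099010)
X(U) = U² + √(16 + U) - U/101 (X(U) = (U² - U/101) + √(16 + U) = U² + √(16 + U) - U/101)
-X(H(p(6, -1))) = -((0²)² + √(16 + 0²) - 1/101*0²) = -(0² + √(16 + 0) - 1/101*0) = -(0 + √16 + 0) = -(0 + 4 + 0) = -1*4 = -4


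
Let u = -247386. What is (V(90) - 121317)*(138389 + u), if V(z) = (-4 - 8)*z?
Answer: 13340905809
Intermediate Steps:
V(z) = -12*z
(V(90) - 121317)*(138389 + u) = (-12*90 - 121317)*(138389 - 247386) = (-1080 - 121317)*(-108997) = -122397*(-108997) = 13340905809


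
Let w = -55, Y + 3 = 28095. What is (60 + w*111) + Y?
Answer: 22047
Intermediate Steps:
Y = 28092 (Y = -3 + 28095 = 28092)
(60 + w*111) + Y = (60 - 55*111) + 28092 = (60 - 6105) + 28092 = -6045 + 28092 = 22047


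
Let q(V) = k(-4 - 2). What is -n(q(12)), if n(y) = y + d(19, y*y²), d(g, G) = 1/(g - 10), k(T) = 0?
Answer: -⅑ ≈ -0.11111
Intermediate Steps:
d(g, G) = 1/(-10 + g)
q(V) = 0
n(y) = ⅑ + y (n(y) = y + 1/(-10 + 19) = y + 1/9 = y + ⅑ = ⅑ + y)
-n(q(12)) = -(⅑ + 0) = -1*⅑ = -⅑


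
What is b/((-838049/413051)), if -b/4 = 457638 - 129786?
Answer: 541678385808/838049 ≈ 6.4636e+5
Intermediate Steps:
b = -1311408 (b = -4*(457638 - 129786) = -4*327852 = -1311408)
b/((-838049/413051)) = -1311408/((-838049/413051)) = -1311408/((-838049*1/413051)) = -1311408/(-838049/413051) = -1311408*(-413051/838049) = 541678385808/838049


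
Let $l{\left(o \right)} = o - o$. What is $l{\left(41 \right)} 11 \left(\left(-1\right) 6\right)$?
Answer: $0$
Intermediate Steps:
$l{\left(o \right)} = 0$
$l{\left(41 \right)} 11 \left(\left(-1\right) 6\right) = 0 \cdot 11 \left(\left(-1\right) 6\right) = 0 \cdot 11 \left(-6\right) = 0 \left(-66\right) = 0$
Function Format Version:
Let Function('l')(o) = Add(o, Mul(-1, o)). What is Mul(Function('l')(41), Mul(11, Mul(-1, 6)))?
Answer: 0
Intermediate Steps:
Function('l')(o) = 0
Mul(Function('l')(41), Mul(11, Mul(-1, 6))) = Mul(0, Mul(11, Mul(-1, 6))) = Mul(0, Mul(11, -6)) = Mul(0, -66) = 0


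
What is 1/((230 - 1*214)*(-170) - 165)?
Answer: -1/2885 ≈ -0.00034662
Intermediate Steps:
1/((230 - 1*214)*(-170) - 165) = 1/((230 - 214)*(-170) - 165) = 1/(16*(-170) - 165) = 1/(-2720 - 165) = 1/(-2885) = -1/2885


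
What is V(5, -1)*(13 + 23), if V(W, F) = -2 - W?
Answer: -252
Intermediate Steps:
V(5, -1)*(13 + 23) = (-2 - 1*5)*(13 + 23) = (-2 - 5)*36 = -7*36 = -252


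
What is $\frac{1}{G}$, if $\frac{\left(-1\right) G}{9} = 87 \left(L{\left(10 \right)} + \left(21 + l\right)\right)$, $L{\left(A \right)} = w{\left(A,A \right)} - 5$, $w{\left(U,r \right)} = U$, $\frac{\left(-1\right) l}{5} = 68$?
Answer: $\frac{1}{245862} \approx 4.0673 \cdot 10^{-6}$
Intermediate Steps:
$l = -340$ ($l = \left(-5\right) 68 = -340$)
$L{\left(A \right)} = -5 + A$ ($L{\left(A \right)} = A - 5 = -5 + A$)
$G = 245862$ ($G = - 9 \cdot 87 \left(\left(-5 + 10\right) + \left(21 - 340\right)\right) = - 9 \cdot 87 \left(5 - 319\right) = - 9 \cdot 87 \left(-314\right) = \left(-9\right) \left(-27318\right) = 245862$)
$\frac{1}{G} = \frac{1}{245862}$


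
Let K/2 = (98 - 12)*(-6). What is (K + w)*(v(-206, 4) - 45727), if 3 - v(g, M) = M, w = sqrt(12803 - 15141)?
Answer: 47191296 - 45728*I*sqrt(2338) ≈ 4.7191e+7 - 2.2111e+6*I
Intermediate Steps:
w = I*sqrt(2338) (w = sqrt(-2338) = I*sqrt(2338) ≈ 48.353*I)
v(g, M) = 3 - M
K = -1032 (K = 2*((98 - 12)*(-6)) = 2*(86*(-6)) = 2*(-516) = -1032)
(K + w)*(v(-206, 4) - 45727) = (-1032 + I*sqrt(2338))*((3 - 1*4) - 45727) = (-1032 + I*sqrt(2338))*((3 - 4) - 45727) = (-1032 + I*sqrt(2338))*(-1 - 45727) = (-1032 + I*sqrt(2338))*(-45728) = 47191296 - 45728*I*sqrt(2338)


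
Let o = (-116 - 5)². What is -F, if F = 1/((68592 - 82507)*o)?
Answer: 1/203729515 ≈ 4.9085e-9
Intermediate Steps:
o = 14641 (o = (-121)² = 14641)
F = -1/203729515 (F = 1/((68592 - 82507)*14641) = (1/14641)/(-13915) = -1/13915*1/14641 = -1/203729515 ≈ -4.9085e-9)
-F = -1*(-1/203729515) = 1/203729515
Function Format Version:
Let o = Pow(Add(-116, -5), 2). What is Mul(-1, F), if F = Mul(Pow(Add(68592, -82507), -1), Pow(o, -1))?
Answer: Rational(1, 203729515) ≈ 4.9085e-9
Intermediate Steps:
o = 14641 (o = Pow(-121, 2) = 14641)
F = Rational(-1, 203729515) (F = Mul(Pow(Add(68592, -82507), -1), Pow(14641, -1)) = Mul(Pow(-13915, -1), Rational(1, 14641)) = Mul(Rational(-1, 13915), Rational(1, 14641)) = Rational(-1, 203729515) ≈ -4.9085e-9)
Mul(-1, F) = Mul(-1, Rational(-1, 203729515)) = Rational(1, 203729515)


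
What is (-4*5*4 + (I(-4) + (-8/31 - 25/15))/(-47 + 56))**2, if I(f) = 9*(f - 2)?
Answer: 5207209921/700569 ≈ 7432.8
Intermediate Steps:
I(f) = -18 + 9*f (I(f) = 9*(-2 + f) = -18 + 9*f)
(-4*5*4 + (I(-4) + (-8/31 - 25/15))/(-47 + 56))**2 = (-4*5*4 + ((-18 + 9*(-4)) + (-8/31 - 25/15))/(-47 + 56))**2 = (-20*4 + ((-18 - 36) + (-8*1/31 - 25*1/15))/9)**2 = (-80 + (-54 + (-8/31 - 5/3))*(1/9))**2 = (-80 + (-54 - 179/93)*(1/9))**2 = (-80 - 5201/93*1/9)**2 = (-80 - 5201/837)**2 = (-72161/837)**2 = 5207209921/700569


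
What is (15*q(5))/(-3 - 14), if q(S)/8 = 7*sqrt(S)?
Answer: -840*sqrt(5)/17 ≈ -110.49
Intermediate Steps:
q(S) = 56*sqrt(S) (q(S) = 8*(7*sqrt(S)) = 56*sqrt(S))
(15*q(5))/(-3 - 14) = (15*(56*sqrt(5)))/(-3 - 14) = (840*sqrt(5))/(-17) = (840*sqrt(5))*(-1/17) = -840*sqrt(5)/17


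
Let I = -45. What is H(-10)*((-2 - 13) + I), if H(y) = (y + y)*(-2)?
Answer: -2400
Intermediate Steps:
H(y) = -4*y (H(y) = (2*y)*(-2) = -4*y)
H(-10)*((-2 - 13) + I) = (-4*(-10))*((-2 - 13) - 45) = 40*(-15 - 45) = 40*(-60) = -2400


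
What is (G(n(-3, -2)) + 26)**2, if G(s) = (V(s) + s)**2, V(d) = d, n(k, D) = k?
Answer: 3844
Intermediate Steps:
G(s) = 4*s**2 (G(s) = (s + s)**2 = (2*s)**2 = 4*s**2)
(G(n(-3, -2)) + 26)**2 = (4*(-3)**2 + 26)**2 = (4*9 + 26)**2 = (36 + 26)**2 = 62**2 = 3844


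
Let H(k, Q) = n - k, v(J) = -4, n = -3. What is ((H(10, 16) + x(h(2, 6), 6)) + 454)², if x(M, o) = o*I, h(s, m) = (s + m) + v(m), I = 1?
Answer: 199809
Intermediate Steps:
H(k, Q) = -3 - k
h(s, m) = -4 + m + s (h(s, m) = (s + m) - 4 = (m + s) - 4 = -4 + m + s)
x(M, o) = o (x(M, o) = o*1 = o)
((H(10, 16) + x(h(2, 6), 6)) + 454)² = (((-3 - 1*10) + 6) + 454)² = (((-3 - 10) + 6) + 454)² = ((-13 + 6) + 454)² = (-7 + 454)² = 447² = 199809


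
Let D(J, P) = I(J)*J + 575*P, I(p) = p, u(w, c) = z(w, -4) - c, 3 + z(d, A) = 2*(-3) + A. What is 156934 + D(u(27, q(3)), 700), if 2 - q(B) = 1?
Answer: 559630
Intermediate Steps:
q(B) = 1 (q(B) = 2 - 1*1 = 2 - 1 = 1)
z(d, A) = -9 + A (z(d, A) = -3 + (2*(-3) + A) = -3 + (-6 + A) = -9 + A)
u(w, c) = -13 - c (u(w, c) = (-9 - 4) - c = -13 - c)
D(J, P) = J**2 + 575*P (D(J, P) = J*J + 575*P = J**2 + 575*P)
156934 + D(u(27, q(3)), 700) = 156934 + ((-13 - 1*1)**2 + 575*700) = 156934 + ((-13 - 1)**2 + 402500) = 156934 + ((-14)**2 + 402500) = 156934 + (196 + 402500) = 156934 + 402696 = 559630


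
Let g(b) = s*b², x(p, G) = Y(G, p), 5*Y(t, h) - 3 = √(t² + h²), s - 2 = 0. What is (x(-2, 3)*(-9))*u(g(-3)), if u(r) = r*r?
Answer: -8748/5 - 2916*√13/5 ≈ -3852.4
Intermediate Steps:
s = 2 (s = 2 + 0 = 2)
Y(t, h) = ⅗ + √(h² + t²)/5 (Y(t, h) = ⅗ + √(t² + h²)/5 = ⅗ + √(h² + t²)/5)
x(p, G) = ⅗ + √(G² + p²)/5 (x(p, G) = ⅗ + √(p² + G²)/5 = ⅗ + √(G² + p²)/5)
g(b) = 2*b²
u(r) = r²
(x(-2, 3)*(-9))*u(g(-3)) = ((⅗ + √(3² + (-2)²)/5)*(-9))*(2*(-3)²)² = ((⅗ + √(9 + 4)/5)*(-9))*(2*9)² = ((⅗ + √13/5)*(-9))*18² = (-27/5 - 9*√13/5)*324 = -8748/5 - 2916*√13/5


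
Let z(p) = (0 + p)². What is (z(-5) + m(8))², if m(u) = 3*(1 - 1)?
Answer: 625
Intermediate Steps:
z(p) = p²
m(u) = 0 (m(u) = 3*0 = 0)
(z(-5) + m(8))² = ((-5)² + 0)² = (25 + 0)² = 25² = 625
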